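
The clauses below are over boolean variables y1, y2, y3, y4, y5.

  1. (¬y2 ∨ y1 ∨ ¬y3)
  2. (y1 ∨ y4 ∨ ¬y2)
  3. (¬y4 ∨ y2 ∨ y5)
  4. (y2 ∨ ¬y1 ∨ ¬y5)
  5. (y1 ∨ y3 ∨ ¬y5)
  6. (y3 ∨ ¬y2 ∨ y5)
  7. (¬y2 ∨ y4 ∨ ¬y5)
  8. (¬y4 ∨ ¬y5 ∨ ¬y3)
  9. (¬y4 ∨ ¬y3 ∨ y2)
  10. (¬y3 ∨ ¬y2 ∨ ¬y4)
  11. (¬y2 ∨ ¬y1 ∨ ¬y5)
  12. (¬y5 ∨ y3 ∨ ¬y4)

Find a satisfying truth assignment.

y1=True, y2=False, y3=False, y4=False, y5=False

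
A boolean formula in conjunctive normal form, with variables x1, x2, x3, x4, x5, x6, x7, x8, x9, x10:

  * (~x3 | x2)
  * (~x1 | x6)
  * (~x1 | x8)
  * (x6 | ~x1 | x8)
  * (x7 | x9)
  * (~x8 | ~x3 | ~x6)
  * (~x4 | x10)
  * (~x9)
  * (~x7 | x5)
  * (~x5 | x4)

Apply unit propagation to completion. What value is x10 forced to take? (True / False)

(~x9) is a unit clause: x9 = False.
From (x7 | x9) and x9 = False: x7 = True.
(~x7 | x5) with x7 = True leaves only x5, so x5 = True.
(~x5 | x4): since x5 = True, the clause reduces to (x4). x4 = True.
In (~x4 | x10), ~x4 is now false; x10 must hold, so x10 = True.

True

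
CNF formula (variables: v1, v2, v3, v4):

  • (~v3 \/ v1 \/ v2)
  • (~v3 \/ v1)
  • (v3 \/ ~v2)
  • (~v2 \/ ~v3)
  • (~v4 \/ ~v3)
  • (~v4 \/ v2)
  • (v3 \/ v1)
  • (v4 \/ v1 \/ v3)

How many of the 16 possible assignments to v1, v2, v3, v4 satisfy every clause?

2

Satisfying assignments:
  v1=1 v2=0 v3=0 v4=0
  v1=1 v2=0 v3=1 v4=0
That's 2 in total.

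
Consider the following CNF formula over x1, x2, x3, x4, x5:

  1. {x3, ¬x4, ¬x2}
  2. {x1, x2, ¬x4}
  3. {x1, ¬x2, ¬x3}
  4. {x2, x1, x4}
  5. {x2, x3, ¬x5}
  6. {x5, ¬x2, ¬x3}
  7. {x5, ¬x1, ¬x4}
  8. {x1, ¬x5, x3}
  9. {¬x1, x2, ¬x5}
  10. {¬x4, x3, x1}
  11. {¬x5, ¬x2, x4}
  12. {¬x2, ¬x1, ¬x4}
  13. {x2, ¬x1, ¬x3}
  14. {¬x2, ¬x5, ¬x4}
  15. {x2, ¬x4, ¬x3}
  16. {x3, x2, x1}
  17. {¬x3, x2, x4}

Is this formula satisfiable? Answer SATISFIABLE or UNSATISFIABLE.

Try x1 = True.
Set x2 = True and propagate.
  then x4 is forced to False.
  then x5 is forced to False.
  then x3 is forced to False.
So x1=T, x2=T, x3=F, x4=F, x5=F is a satisfying assignment.

SATISFIABLE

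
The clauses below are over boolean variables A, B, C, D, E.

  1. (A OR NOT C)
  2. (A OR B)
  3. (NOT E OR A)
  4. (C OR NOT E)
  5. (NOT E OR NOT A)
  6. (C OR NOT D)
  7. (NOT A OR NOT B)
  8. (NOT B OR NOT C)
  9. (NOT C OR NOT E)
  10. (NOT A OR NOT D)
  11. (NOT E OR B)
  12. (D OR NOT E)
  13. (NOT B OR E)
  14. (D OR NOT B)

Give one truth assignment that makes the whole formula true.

A = T, B = F, C = T, D = F, E = F

Set A = True and propagate.
  then E is forced to False.
  then B is forced to False.
  then D is forced to False.
C is now unconstrained; take C = True.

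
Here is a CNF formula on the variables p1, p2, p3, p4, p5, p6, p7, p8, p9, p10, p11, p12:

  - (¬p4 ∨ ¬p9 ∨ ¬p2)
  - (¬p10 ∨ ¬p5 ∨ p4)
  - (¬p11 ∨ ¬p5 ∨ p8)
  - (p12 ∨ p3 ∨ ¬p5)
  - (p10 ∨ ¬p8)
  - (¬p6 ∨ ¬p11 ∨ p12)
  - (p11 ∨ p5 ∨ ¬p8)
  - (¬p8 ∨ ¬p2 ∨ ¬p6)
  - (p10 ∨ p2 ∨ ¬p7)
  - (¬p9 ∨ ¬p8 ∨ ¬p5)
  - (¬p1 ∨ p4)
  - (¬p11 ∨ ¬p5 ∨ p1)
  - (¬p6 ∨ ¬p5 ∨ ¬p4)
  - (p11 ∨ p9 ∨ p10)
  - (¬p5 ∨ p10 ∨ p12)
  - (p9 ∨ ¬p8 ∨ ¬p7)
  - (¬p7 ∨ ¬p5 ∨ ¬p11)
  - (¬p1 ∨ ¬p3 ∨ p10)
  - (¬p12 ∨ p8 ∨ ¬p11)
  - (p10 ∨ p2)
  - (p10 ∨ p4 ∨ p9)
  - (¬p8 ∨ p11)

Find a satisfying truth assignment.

p6 occurs only negated in the remaining clauses — set p6 = False.
p7 occurs only negated in the remaining clauses — set p7 = False.
Try p1 = True.
  then p4 is forced to True.
Set p2 = False and propagate.
  then p10 is forced to True.
The remaining clauses are satisfied by p3 = True, p5 = False, p8 = True, p9 = False, p11 = True, p12 = False.

p1 = 1, p2 = 0, p3 = 1, p4 = 1, p5 = 0, p6 = 0, p7 = 0, p8 = 1, p9 = 0, p10 = 1, p11 = 1, p12 = 0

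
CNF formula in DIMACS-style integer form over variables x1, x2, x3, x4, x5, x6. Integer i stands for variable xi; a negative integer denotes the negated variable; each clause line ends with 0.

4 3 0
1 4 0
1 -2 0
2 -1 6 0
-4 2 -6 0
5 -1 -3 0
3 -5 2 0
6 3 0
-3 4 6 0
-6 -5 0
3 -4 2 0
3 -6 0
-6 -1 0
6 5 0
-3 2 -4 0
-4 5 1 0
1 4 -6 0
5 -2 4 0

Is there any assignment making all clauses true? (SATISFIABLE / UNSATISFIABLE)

SATISFIABLE

Try x1 = True.
  then x6 is forced to False.
  then x2 is forced to True.
  then x3 is forced to True.
  then x5 is forced to True.
  then x4 is forced to True.
Every clause has at least one true literal under this assignment.
So x1=True, x2=True, x3=True, x4=True, x5=True, x6=False is a satisfying assignment.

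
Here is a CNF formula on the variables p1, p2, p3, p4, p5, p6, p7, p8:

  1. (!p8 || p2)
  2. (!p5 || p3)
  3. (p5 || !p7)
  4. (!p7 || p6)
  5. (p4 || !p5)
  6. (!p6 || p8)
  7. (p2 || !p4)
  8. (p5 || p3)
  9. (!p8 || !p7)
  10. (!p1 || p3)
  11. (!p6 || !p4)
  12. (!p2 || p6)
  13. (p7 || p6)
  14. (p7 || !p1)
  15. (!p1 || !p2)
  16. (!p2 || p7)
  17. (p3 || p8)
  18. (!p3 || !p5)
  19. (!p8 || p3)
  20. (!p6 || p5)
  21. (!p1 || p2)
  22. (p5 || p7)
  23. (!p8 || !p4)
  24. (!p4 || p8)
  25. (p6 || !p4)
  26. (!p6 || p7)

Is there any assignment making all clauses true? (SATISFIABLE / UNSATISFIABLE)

UNSATISFIABLE

p6 = True:
  propagation gives p8=True, p2=True, p7=False; an empty clause results — contradiction.
p6 = False:
  propagation gives p7=False; an empty clause results — contradiction.
Every branch closes, so no satisfying assignment exists.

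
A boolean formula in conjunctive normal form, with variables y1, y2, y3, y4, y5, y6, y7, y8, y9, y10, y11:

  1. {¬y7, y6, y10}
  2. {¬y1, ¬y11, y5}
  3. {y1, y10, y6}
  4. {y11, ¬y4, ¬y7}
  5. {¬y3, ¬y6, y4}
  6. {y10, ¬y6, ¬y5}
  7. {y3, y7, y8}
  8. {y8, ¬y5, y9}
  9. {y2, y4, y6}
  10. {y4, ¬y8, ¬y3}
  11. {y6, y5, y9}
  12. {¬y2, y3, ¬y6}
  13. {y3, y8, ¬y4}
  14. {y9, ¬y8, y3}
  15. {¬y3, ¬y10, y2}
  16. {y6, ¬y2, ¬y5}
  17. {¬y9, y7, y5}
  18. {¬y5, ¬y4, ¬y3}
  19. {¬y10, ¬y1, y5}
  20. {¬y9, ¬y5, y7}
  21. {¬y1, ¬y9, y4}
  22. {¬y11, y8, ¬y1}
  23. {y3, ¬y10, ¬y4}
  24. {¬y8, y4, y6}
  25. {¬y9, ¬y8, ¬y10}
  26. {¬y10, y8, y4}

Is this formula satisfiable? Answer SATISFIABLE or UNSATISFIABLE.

Try y1 = True.
Try y2 = False.
For the remaining variables, y3 = True, y4 = True, y5 = False, y6 = True, y7 = False, y8 = True, y9 = False, y10 = False, y11 = False works.
Every clause has at least one true literal under this assignment.
So y1=1  y2=0  y3=1  y4=1  y5=0  y6=1  y7=0  y8=1  y9=0  y10=0  y11=0 is a satisfying assignment.

SATISFIABLE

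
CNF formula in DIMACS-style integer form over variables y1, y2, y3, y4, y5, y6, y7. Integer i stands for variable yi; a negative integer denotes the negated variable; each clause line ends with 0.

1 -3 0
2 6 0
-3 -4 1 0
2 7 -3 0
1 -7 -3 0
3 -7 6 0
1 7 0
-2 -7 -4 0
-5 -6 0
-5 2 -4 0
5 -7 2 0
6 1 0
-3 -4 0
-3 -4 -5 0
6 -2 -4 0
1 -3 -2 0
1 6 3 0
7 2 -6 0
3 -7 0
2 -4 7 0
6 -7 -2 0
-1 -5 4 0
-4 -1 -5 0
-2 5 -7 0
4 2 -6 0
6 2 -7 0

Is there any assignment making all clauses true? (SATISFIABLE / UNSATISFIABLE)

SATISFIABLE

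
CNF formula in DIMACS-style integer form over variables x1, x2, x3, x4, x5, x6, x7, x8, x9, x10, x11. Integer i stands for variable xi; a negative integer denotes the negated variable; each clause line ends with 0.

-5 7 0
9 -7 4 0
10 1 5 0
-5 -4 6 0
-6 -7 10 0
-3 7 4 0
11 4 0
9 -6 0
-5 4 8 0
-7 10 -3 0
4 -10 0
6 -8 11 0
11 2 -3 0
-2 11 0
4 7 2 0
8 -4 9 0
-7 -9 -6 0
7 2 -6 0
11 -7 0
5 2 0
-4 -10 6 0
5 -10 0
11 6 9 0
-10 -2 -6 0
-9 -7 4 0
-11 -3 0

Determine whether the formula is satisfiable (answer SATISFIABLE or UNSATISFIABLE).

x1 occurs only positively in the remaining clauses — set x1 = True.
x3 occurs only negated in the remaining clauses — set x3 = False.
Set x2 = True and propagate.
  then x11 is forced to True.
Branch on x4: take x4 = False.
  then x10 is forced to False.
For the remaining variables, x5 = False, x6 = False, x7 = False, x8 = False, x9 = True works.
Every clause has at least one true literal under this assignment.
So x1 = T, x2 = T, x3 = F, x4 = F, x5 = F, x6 = F, x7 = F, x8 = F, x9 = T, x10 = F, x11 = T is a satisfying assignment.

SATISFIABLE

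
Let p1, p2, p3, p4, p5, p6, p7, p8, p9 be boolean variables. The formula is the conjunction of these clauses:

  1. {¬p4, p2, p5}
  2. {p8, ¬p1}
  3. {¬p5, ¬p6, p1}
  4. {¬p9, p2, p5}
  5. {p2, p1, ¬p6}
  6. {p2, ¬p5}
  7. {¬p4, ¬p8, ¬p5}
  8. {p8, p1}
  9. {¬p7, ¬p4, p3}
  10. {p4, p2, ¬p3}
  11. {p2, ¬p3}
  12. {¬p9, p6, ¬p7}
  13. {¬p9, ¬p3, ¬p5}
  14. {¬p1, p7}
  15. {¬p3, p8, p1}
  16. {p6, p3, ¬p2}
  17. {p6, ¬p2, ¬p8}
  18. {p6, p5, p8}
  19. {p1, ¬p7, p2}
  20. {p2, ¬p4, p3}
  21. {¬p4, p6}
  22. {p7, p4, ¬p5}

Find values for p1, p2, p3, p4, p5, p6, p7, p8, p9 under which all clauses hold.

p9 occurs only negated in the remaining clauses — set p9 = False.
Set p1 = False and propagate.
  then p8 is forced to True.
Set p2 = True and propagate.
  then p6 is forced to True.
  then p5 is forced to False.
The remaining clauses are satisfied by p3 = False, p4 = True, p7 = False.
Every clause has at least one true literal under this assignment.

p1=False, p2=True, p3=False, p4=True, p5=False, p6=True, p7=False, p8=True, p9=False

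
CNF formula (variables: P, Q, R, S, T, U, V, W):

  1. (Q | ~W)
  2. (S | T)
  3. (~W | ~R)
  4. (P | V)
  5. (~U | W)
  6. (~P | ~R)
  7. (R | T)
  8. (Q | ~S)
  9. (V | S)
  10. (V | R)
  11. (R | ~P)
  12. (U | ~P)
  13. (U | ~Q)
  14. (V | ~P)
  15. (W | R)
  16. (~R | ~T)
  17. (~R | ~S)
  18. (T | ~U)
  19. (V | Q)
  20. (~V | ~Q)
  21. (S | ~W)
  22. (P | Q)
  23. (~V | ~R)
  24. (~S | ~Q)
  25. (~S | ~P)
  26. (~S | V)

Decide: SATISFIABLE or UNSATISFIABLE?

R = True:
  propagation gives W=False, U=False, P=False, V=True; an empty clause results — contradiction.
R = False:
  propagation gives T=True, V=True, P=False, W=True; an empty clause results — contradiction.
Every branch closes, so no satisfying assignment exists.

UNSATISFIABLE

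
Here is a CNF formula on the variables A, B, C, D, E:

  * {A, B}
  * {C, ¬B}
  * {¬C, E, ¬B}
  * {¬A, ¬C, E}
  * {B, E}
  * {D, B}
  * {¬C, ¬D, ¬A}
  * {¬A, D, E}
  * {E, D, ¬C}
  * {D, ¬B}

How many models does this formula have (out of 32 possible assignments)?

The models are:
  A=0 B=1 C=1 D=1 E=1
  A=1 B=0 C=0 D=1 E=1
Count: 2.

2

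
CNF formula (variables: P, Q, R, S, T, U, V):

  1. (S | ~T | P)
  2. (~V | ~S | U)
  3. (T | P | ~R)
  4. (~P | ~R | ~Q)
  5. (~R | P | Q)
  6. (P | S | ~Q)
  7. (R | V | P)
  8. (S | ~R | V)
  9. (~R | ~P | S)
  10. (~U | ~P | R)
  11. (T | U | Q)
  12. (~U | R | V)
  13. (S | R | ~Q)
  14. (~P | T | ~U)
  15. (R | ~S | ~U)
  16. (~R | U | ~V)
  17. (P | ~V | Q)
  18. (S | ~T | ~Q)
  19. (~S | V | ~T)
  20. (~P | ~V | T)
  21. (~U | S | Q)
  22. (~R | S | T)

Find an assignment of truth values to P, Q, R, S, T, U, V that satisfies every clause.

P = True, Q = True, R = False, S = True, T = False, U = False, V = False

Try P = True.
Branch on Q: take Q = True.
  then R is forced to False.
  then U is forced to False.
  then S is forced to True.
  then V is forced to False.
  then T is forced to False.
Every clause has at least one true literal under this assignment.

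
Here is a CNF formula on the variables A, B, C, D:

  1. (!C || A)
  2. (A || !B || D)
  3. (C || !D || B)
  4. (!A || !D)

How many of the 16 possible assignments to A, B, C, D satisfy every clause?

6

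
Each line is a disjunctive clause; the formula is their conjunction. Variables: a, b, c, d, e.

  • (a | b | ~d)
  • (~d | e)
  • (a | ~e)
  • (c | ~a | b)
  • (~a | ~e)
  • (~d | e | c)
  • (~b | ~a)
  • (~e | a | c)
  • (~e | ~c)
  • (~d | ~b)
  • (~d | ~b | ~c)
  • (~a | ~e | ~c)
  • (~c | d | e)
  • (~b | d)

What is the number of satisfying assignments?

1

The models are:
  a=F b=F c=F d=F e=F
That's 1 in total.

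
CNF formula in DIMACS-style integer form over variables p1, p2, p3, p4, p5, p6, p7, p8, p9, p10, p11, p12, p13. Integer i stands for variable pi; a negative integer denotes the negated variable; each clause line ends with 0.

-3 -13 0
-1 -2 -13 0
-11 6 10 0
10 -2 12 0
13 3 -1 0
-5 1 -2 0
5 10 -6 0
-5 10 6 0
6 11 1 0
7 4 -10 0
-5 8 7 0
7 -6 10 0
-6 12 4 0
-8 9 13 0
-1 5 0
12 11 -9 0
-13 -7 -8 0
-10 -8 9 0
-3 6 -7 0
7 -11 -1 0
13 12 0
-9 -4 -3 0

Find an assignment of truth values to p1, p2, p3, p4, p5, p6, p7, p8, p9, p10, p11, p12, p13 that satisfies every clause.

Pure literal: p12 appears only positively; assign p12 = True.
Try p1 = False.
Try p2 = True.
  then p5 is forced to False.
Try p3 = False.
For the remaining variables, p4 = False, p6 = False, p7 = True, p8 = False, p9 = True, p10 = True, p11 = True, p13 = True works.
Every clause has at least one true literal under this assignment.

p1 = False, p2 = True, p3 = False, p4 = False, p5 = False, p6 = False, p7 = True, p8 = False, p9 = True, p10 = True, p11 = True, p12 = True, p13 = True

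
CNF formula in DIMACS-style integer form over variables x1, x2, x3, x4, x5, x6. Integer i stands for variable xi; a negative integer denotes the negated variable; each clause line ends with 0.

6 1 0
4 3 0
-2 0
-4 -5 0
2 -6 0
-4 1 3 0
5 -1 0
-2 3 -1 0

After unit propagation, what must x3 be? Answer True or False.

(!x2) stands alone — x2 = False.
In (!x6 || x2), x2 is now false; !x6 must hold, so x6 = False.
(x6 || x1): since x6 = False, the clause reduces to (x1). x1 = True.
(!x1 || x5): since x1 = True, the clause reduces to (x5). x5 = True.
In (!x5 || !x4), !x5 is now false; !x4 must hold, so x4 = False.
(x3 || x4): since x4 = False, the clause reduces to (x3). x3 = True.

True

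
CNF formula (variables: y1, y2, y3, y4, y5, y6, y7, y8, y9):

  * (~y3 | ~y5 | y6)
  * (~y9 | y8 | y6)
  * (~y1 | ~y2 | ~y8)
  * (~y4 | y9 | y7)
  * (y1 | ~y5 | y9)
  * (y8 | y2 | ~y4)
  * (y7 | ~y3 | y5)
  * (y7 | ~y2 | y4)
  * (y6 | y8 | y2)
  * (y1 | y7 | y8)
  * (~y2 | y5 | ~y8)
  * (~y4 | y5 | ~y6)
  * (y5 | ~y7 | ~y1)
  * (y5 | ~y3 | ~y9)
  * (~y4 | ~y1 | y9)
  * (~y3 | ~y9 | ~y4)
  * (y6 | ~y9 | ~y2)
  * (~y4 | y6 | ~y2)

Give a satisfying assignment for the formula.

y1=True, y2=False, y3=False, y4=False, y5=False, y6=True, y7=False, y8=True, y9=True

y3 occurs only negated in the remaining clauses — set y3 = False.
Set y1 = True and propagate.
Branch on y2: take y2 = False.
For the remaining variables, y4 = False, y5 = False, y6 = True, y7 = False, y8 = True, y9 = True works.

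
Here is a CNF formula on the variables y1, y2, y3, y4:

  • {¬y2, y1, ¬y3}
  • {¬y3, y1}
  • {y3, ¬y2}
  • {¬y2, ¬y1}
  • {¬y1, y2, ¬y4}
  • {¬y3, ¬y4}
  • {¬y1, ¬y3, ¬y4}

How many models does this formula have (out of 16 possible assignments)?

4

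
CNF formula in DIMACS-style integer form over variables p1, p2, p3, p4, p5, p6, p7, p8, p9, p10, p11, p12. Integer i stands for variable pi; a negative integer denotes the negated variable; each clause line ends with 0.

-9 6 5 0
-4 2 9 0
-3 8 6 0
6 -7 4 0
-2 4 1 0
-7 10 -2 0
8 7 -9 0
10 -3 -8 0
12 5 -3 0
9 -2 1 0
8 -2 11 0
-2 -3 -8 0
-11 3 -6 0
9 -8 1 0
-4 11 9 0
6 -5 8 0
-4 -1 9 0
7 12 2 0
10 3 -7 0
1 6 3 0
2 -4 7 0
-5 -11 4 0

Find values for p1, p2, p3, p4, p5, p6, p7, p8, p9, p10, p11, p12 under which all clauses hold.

p1=F, p2=F, p3=F, p4=F, p5=T, p6=T, p7=T, p8=F, p9=F, p10=T, p11=F, p12=T

Pure literal: p10 appears only positively; assign p10 = True.
p12 occurs only positively in the remaining clauses — set p12 = True.
Set p1 = False and propagate.
Branch on p2: take p2 = False.
For the remaining variables, p3 = False, p4 = False, p5 = True, p6 = True, p7 = True, p8 = False, p9 = False, p11 = False works.
Every clause has at least one true literal under this assignment.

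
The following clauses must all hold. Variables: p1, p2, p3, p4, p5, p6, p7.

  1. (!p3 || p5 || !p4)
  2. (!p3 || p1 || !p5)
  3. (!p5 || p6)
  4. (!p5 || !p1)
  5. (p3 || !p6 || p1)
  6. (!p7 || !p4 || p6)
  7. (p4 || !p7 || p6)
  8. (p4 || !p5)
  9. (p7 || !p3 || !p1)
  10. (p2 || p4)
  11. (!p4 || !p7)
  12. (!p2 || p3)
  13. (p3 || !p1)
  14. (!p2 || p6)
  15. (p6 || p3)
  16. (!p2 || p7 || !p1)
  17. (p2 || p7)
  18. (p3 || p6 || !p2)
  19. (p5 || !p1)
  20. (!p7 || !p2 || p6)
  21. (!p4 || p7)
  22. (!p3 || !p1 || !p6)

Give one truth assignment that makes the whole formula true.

p1 = False, p2 = True, p3 = True, p4 = False, p5 = False, p6 = True, p7 = False

Check each clause:
  1. (!p4 || p5 || !p3) — !p4 is true.
  2. (!p3 || p1 || !p5) — !p5 is true.
  3. (!p5 || p6) — !p5 is true.
  4. (!p5 || !p1) — !p5 is true.
  5. (p1 || !p6 || p3) — p3 is true.
  6. (!p7 || p6 || !p4) — !p7 is true.
  7. (p4 || !p7 || p6) — !p7 is true.
  8. (!p5 || p4) — !p5 is true.
  9. (!p1 || !p3 || p7) — !p1 is true.
  10. (p2 || p4) — p2 is true.
  11. (!p4 || !p7) — !p7 is true.
  12. (!p2 || p3) — p3 is true.
  13. (p3 || !p1) — p3 is true.
  14. (!p2 || p6) — p6 is true.
  15. (p3 || p6) — p3 is true.
  16. (!p2 || p7 || !p1) — !p1 is true.
  17. (p2 || p7) — p2 is true.
  18. (!p2 || p6 || p3) — p3 is true.
  19. (p5 || !p1) — !p1 is true.
  20. (!p7 || !p2 || p6) — !p7 is true.
  21. (p7 || !p4) — !p4 is true.
  22. (!p1 || !p6 || !p3) — !p1 is true.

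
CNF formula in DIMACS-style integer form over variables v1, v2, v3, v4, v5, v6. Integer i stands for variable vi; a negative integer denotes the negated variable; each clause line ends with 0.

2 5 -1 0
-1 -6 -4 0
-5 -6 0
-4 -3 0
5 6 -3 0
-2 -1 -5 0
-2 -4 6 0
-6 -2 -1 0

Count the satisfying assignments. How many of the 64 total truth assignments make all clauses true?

18

Case analysis on v6 and v1:
  v6=1, v1=1: a clause becomes empty — 0.
  v6=1, v1=0: v2 free; 3 ways for (v3,v4,v5) × 2^1 = 6.
  v6=0, v1=1: remaining (v2,v3,v4,v5) ∈ {(0,0,0,1); (0,0,1,1); (0,1,0,1); (1,0,0,0)} — 4.
  v6=0, v1=0: 8 of the 16 assignments to (v2,v3,v4,v5) work.
Total: 0 + 6 + 4 + 8 = 18.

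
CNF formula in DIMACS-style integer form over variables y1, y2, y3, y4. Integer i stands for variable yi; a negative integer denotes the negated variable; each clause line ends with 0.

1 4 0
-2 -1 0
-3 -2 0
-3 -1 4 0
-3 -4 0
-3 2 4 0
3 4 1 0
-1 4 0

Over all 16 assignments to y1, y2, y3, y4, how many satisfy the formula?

Satisfying assignments:
  y1=F y2=F y3=F y4=T
  y1=F y2=T y3=F y4=T
  y1=T y2=F y3=F y4=T
That's 3 in total.

3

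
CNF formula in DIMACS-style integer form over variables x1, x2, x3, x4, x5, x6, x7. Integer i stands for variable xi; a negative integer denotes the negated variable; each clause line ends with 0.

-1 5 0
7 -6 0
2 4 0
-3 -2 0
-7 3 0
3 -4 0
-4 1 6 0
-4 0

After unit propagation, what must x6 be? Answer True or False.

(~x4) stands alone — x4 = False.
(x2 \/ x4) with x4 = False leaves only x2, so x2 = True.
From (~x2 \/ ~x3) and x2 = True: x3 = False.
In (~x7 \/ x3), x3 is now false; ~x7 must hold, so x7 = False.
(~x6 \/ x7) with x7 = False leaves only ~x6, so x6 = False.

False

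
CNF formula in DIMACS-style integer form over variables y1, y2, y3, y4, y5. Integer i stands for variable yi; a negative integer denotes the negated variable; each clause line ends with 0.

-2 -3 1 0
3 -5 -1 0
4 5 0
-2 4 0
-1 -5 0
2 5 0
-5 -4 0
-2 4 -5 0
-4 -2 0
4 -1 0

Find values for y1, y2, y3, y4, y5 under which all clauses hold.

y1=False, y2=False, y3=True, y4=False, y5=True

Try y1 = False.
Set y2 = False and propagate.
  then y5 is forced to True.
  then y4 is forced to False.
y3 is now unconstrained; take y3 = True.
Every clause has at least one true literal under this assignment.
Check each clause:
  1. {y1, ¬y3, ¬y2} — ¬y2 is true.
  2. {¬y1, ¬y5, y3} — y3 is true.
  3. {y4, y5} — y5 is true.
  4. {¬y2, y4} — ¬y2 is true.
  5. {¬y5, ¬y1} — ¬y1 is true.
  6. {y5, y2} — y5 is true.
  7. {¬y5, ¬y4} — ¬y4 is true.
  8. {y4, ¬y2, ¬y5} — ¬y2 is true.
  9. {¬y2, ¬y4} — ¬y4 is true.
  10. {y4, ¬y1} — ¬y1 is true.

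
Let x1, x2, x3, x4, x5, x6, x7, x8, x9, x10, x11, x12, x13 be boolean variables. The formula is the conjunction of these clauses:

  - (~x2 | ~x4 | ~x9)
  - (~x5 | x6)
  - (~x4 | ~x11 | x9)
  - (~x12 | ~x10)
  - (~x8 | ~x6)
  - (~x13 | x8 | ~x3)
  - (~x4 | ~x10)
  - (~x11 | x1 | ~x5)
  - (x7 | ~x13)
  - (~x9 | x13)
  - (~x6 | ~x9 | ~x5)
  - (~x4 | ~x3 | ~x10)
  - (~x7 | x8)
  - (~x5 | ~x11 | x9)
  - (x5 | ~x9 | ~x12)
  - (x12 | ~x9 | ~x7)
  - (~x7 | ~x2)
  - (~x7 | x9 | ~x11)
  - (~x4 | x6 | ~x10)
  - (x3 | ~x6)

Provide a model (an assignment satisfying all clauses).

x1=F, x2=F, x3=F, x4=F, x5=F, x6=F, x7=F, x8=T, x9=F, x10=T, x11=T, x12=F, x13=F

Check each clause:
  1. (~x9 | ~x4 | ~x2) — ~x4 is true.
  2. (~x5 | x6) — ~x5 is true.
  3. (~x4 | x9 | ~x11) — ~x4 is true.
  4. (~x10 | ~x12) — ~x12 is true.
  5. (~x6 | ~x8) — ~x6 is true.
  6. (~x13 | x8 | ~x3) — x8 is true.
  7. (~x4 | ~x10) — ~x4 is true.
  8. (x1 | ~x5 | ~x11) — ~x5 is true.
  9. (x7 | ~x13) — ~x13 is true.
  10. (x13 | ~x9) — ~x9 is true.
  11. (~x9 | ~x5 | ~x6) — ~x6 is true.
  12. (~x10 | ~x3 | ~x4) — ~x4 is true.
  13. (x8 | ~x7) — x8 is true.
  14. (x9 | ~x5 | ~x11) — ~x5 is true.
  15. (~x12 | ~x9 | x5) — ~x12 is true.
  16. (~x7 | ~x9 | x12) — ~x7 is true.
  17. (~x2 | ~x7) — ~x7 is true.
  18. (x9 | ~x7 | ~x11) — ~x7 is true.
  19. (x6 | ~x4 | ~x10) — ~x4 is true.
  20. (x3 | ~x6) — ~x6 is true.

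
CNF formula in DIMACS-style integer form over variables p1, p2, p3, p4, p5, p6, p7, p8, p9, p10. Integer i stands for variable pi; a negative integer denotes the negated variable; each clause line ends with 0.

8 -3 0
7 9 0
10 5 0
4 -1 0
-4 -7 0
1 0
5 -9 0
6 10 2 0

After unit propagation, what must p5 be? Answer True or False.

Unit clause (p1) sets p1 = True.
(~p1 \/ p4) with p1 = True leaves only p4, so p4 = True.
(~p4 \/ ~p7): since p4 = True, the clause reduces to (~p7). p7 = False.
In (p7 \/ p9), p7 is now false; p9 must hold, so p9 = True.
In (~p9 \/ p5), ~p9 is now false; p5 must hold, so p5 = True.

True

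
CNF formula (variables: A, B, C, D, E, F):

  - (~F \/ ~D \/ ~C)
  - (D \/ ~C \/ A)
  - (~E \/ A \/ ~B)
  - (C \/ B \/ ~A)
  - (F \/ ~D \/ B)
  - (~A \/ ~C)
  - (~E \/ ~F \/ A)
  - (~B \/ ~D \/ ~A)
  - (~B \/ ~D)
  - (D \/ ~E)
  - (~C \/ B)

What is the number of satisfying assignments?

7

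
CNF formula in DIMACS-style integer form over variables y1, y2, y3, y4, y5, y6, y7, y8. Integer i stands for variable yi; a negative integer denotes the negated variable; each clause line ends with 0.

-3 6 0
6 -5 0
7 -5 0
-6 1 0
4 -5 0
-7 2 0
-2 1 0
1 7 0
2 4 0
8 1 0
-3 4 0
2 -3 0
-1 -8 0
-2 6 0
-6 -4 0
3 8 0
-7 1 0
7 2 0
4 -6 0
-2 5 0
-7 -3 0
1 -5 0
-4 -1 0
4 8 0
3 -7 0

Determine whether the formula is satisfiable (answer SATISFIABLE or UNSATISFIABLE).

UNSATISFIABLE

y1 = True:
  propagation gives y8=False, y3=True, y6=True, y4=True; an empty clause results — contradiction.
y1 = False:
  propagation gives y6=False, y3=False, y5=False, y2=False; an empty clause results — contradiction.
Every branch closes, so no satisfying assignment exists.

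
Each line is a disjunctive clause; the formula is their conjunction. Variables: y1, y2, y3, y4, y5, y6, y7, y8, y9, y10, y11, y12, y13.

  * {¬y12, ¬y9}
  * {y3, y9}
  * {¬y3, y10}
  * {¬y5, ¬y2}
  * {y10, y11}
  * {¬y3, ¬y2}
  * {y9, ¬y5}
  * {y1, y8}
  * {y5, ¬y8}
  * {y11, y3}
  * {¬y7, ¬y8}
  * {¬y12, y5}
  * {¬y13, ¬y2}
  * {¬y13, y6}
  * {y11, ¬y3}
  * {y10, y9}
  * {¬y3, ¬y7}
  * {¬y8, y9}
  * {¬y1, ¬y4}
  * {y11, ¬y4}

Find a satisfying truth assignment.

y1 = T, y2 = F, y3 = F, y4 = F, y5 = F, y6 = F, y7 = F, y8 = F, y9 = T, y10 = T, y11 = T, y12 = F, y13 = F

Check each clause:
  1. {¬y12, ¬y9} — ¬y12 is true.
  2. {y9, y3} — y9 is true.
  3. {y10, ¬y3} — y10 is true.
  4. {¬y5, ¬y2} — ¬y5 is true.
  5. {y10, y11} — y10 is true.
  6. {¬y2, ¬y3} — ¬y3 is true.
  7. {y9, ¬y5} — y9 is true.
  8. {y8, y1} — y1 is true.
  9. {¬y8, y5} — ¬y8 is true.
  10. {y3, y11} — y11 is true.
  11. {¬y8, ¬y7} — ¬y8 is true.
  12. {¬y12, y5} — ¬y12 is true.
  13. {¬y2, ¬y13} — ¬y13 is true.
  14. {¬y13, y6} — ¬y13 is true.
  15. {y11, ¬y3} — y11 is true.
  16. {y10, y9} — y9 is true.
  17. {¬y3, ¬y7} — ¬y7 is true.
  18. {y9, ¬y8} — ¬y8 is true.
  19. {¬y4, ¬y1} — ¬y4 is true.
  20. {¬y4, y11} — y11 is true.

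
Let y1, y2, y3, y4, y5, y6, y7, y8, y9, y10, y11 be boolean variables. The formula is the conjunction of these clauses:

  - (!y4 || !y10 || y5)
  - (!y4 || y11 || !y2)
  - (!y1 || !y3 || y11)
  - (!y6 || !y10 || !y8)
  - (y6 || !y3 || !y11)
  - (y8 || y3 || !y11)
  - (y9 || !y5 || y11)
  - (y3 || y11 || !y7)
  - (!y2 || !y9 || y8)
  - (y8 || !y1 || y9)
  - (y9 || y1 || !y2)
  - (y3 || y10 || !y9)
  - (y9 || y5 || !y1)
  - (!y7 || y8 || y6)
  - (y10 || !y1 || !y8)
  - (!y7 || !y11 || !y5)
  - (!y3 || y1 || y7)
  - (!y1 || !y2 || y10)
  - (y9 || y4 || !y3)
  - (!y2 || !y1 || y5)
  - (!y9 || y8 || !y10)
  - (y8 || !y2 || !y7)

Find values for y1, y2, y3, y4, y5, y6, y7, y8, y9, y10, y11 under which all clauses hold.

y1=1, y2=0, y3=0, y4=1, y5=1, y6=0, y7=0, y8=1, y9=1, y10=1, y11=1

y2 occurs only negated in the remaining clauses — set y2 = False.
Branch on y1: take y1 = True.
Try y3 = False.
Try y4 = True.
The remaining clauses are satisfied by y5 = True, y6 = False, y7 = False, y8 = True, y9 = True, y10 = True, y11 = True.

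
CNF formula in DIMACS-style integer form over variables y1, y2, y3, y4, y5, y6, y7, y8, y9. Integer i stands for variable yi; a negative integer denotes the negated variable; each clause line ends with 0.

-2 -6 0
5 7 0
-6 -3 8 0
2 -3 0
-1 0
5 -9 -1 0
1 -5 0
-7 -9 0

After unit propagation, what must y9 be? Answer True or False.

False

(¬y1) is a unit clause: y1 = False.
From (¬y5 ∨ y1) and y1 = False: y5 = False.
(y5 ∨ y7): since y5 = False, the clause reduces to (y7). y7 = True.
From (¬y7 ∨ ¬y9) and y7 = True: y9 = False.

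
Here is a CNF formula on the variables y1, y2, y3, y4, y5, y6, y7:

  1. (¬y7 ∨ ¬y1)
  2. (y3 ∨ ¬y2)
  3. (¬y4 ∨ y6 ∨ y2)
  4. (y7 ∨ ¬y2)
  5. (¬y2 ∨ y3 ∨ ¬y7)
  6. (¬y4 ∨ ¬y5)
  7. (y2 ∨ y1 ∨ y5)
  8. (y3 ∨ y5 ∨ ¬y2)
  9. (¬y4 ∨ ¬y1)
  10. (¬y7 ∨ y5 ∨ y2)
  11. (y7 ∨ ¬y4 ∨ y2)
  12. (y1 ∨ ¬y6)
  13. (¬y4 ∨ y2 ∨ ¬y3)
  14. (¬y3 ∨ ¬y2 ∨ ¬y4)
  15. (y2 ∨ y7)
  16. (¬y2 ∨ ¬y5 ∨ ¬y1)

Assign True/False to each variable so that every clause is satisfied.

y1 = 0, y2 = 0, y3 = 0, y4 = 0, y5 = 1, y6 = 0, y7 = 1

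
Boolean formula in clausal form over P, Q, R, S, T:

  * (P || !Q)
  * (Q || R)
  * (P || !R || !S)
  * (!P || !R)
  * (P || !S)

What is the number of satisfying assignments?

The models are:
  P=0 Q=0 R=1 S=0 T=0
  P=0 Q=0 R=1 S=0 T=1
  P=1 Q=1 R=0 S=0 T=0
  P=1 Q=1 R=0 S=0 T=1
  P=1 Q=1 R=0 S=1 T=0
  P=1 Q=1 R=0 S=1 T=1
That's 6 in total.

6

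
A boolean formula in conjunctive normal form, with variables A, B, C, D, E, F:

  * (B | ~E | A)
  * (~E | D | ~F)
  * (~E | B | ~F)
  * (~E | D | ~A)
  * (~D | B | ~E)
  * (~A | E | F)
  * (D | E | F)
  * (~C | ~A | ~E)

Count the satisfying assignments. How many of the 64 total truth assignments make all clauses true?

Split on E, then A.
  E=1, A=1: remaining (B,C,D,F) ∈ {(1,0,1,0); (1,0,1,1)} — 2.
  E=1, A=0: C free; 3 ways for (B,D,F) × 2^1 = 6.
  E=0, A=1: forces F=1; B, C, D free → 2^3 = 8.
  E=0, A=0: B, C free; 3 ways for (D,F) × 2^2 = 12.
Total: 2 + 6 + 8 + 12 = 28.

28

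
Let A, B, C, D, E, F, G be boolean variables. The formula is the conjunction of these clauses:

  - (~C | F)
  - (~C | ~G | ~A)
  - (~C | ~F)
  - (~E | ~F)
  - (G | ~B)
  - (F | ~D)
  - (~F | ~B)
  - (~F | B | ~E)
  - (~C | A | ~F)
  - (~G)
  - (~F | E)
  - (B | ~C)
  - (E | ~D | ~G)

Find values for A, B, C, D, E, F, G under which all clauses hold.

A = False, B = False, C = False, D = False, E = True, F = False, G = False

Check each clause:
  1. (F | ~C) — ~C is true.
  2. (~A | ~G | ~C) — ~G is true.
  3. (~F | ~C) — ~F is true.
  4. (~E | ~F) — ~F is true.
  5. (~B | G) — ~B is true.
  6. (~D | F) — ~D is true.
  7. (~F | ~B) — ~F is true.
  8. (~F | B | ~E) — ~F is true.
  9. (~C | ~F | A) — ~F is true.
  10. (~G) — ~G is true.
  11. (~F | E) — ~F is true.
  12. (B | ~C) — ~C is true.
  13. (~G | E | ~D) — ~G is true.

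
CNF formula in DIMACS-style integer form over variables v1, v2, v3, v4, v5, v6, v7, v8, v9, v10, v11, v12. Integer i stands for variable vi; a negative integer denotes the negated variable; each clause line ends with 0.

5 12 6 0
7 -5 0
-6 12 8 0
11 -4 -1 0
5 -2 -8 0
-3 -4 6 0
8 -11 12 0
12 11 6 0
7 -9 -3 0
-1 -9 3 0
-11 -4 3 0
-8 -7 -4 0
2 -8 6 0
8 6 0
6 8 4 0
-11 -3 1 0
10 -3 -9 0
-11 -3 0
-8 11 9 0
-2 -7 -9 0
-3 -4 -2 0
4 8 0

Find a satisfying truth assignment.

Set v1 = False and propagate.
Try v2 = False.
Set v3 = False and propagate.
For the remaining variables, v4 = True, v5 = False, v6 = True, v7 = False, v8 = True, v9 = True, v10 = False, v11 = False, v12 = False works.
Every clause has at least one true literal under this assignment.

v1=F, v2=F, v3=F, v4=T, v5=F, v6=T, v7=F, v8=T, v9=T, v10=F, v11=F, v12=F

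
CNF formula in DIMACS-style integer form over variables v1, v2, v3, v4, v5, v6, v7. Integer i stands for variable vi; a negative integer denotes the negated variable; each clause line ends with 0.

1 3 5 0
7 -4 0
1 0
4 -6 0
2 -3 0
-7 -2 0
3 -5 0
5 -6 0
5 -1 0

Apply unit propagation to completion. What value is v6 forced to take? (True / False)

False

(v1) stands alone — v1 = True.
(v5 | ~v1): since v1 = True, the clause reduces to (v5). v5 = True.
In (~v5 | v3), ~v5 is now false; v3 must hold, so v3 = True.
In (~v3 | v2), ~v3 is now false; v2 must hold, so v2 = True.
In (~v2 | ~v7), ~v2 is now false; ~v7 must hold, so v7 = False.
In (~v4 | v7), v7 is now false; ~v4 must hold, so v4 = False.
(~v6 | v4) with v4 = False leaves only ~v6, so v6 = False.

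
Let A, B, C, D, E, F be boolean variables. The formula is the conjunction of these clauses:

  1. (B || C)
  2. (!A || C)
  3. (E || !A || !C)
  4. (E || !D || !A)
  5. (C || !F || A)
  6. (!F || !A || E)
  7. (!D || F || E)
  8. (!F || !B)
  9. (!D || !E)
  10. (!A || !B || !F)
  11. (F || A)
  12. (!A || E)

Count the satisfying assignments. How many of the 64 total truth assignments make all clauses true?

6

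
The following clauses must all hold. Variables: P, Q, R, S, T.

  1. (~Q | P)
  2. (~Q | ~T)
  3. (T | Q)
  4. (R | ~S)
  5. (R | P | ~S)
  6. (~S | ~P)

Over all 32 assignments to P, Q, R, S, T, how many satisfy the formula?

7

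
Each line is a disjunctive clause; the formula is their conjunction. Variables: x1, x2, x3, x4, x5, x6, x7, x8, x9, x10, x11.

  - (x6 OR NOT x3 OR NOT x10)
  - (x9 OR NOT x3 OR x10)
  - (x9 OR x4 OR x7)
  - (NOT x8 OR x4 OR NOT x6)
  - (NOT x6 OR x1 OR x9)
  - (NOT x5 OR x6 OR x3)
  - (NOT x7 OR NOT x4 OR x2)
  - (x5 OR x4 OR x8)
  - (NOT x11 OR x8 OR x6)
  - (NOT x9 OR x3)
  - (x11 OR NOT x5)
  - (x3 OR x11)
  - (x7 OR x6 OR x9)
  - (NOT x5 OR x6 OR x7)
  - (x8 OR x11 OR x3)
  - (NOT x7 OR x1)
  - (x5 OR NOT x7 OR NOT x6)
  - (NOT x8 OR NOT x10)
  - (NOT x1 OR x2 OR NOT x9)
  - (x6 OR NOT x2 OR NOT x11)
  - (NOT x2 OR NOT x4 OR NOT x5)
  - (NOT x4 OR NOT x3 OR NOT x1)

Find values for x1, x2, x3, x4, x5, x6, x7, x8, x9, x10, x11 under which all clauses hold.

x1=0, x2=0, x3=1, x4=0, x5=1, x6=1, x7=0, x8=0, x9=1, x10=1, x11=1

Branch on x1: take x1 = False.
  then x7 is forced to False.
For the remaining variables, x2 = False, x3 = True, x4 = False, x5 = True, x6 = True, x8 = False, x9 = True, x10 = True, x11 = True works.
Check each clause:
  1. (NOT x10 OR x6 OR NOT x3) — x6 is true.
  2. (x10 OR NOT x3 OR x9) — x9 is true.
  3. (x7 OR x9 OR x4) — x9 is true.
  4. (x4 OR NOT x8 OR NOT x6) — NOT x8 is true.
  5. (x1 OR NOT x6 OR x9) — x9 is true.
  6. (x6 OR x3 OR NOT x5) — x3 is true.
  7. (x2 OR NOT x7 OR NOT x4) — NOT x7 is true.
  8. (x4 OR x8 OR x5) — x5 is true.
  9. (x6 OR NOT x11 OR x8) — x6 is true.
  10. (NOT x9 OR x3) — x3 is true.
  11. (NOT x5 OR x11) — x11 is true.
  12. (x11 OR x3) — x11 is true.
  13. (x7 OR x9 OR x6) — x9 is true.
  14. (x7 OR NOT x5 OR x6) — x6 is true.
  15. (x11 OR x8 OR x3) — x11 is true.
  16. (x1 OR NOT x7) — NOT x7 is true.
  17. (x5 OR NOT x7 OR NOT x6) — NOT x7 is true.
  18. (NOT x8 OR NOT x10) — NOT x8 is true.
  19. (x2 OR NOT x9 OR NOT x1) — NOT x1 is true.
  20. (NOT x11 OR NOT x2 OR x6) — NOT x2 is true.
  21. (NOT x4 OR NOT x5 OR NOT x2) — NOT x4 is true.
  22. (NOT x1 OR NOT x3 OR NOT x4) — NOT x4 is true.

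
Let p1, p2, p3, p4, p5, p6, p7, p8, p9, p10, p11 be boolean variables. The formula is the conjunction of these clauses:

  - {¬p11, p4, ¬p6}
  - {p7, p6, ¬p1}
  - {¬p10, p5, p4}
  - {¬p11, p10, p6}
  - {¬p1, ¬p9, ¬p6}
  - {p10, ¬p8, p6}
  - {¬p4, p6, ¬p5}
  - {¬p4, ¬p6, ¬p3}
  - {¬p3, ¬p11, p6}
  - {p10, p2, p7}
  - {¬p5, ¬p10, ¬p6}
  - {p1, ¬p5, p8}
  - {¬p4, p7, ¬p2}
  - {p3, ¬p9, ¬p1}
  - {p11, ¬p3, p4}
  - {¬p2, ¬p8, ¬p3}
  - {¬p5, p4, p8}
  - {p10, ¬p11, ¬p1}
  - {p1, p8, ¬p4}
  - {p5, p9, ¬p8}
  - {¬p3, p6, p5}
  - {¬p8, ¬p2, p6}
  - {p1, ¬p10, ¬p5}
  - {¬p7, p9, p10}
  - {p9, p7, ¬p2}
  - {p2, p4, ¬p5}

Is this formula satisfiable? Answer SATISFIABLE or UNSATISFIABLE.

SATISFIABLE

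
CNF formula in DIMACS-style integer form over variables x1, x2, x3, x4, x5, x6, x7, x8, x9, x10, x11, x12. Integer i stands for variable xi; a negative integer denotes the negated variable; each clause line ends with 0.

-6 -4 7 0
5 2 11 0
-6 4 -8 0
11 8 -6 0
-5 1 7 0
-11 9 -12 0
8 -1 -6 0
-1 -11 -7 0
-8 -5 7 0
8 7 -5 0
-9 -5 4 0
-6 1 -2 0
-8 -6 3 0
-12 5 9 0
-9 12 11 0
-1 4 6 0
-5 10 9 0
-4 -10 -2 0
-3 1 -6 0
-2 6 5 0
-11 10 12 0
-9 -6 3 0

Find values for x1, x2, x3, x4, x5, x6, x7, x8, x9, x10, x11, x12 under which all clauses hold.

x1=0, x2=1, x3=1, x4=0, x5=1, x6=0, x7=1, x8=0, x9=0, x10=1, x11=0, x12=0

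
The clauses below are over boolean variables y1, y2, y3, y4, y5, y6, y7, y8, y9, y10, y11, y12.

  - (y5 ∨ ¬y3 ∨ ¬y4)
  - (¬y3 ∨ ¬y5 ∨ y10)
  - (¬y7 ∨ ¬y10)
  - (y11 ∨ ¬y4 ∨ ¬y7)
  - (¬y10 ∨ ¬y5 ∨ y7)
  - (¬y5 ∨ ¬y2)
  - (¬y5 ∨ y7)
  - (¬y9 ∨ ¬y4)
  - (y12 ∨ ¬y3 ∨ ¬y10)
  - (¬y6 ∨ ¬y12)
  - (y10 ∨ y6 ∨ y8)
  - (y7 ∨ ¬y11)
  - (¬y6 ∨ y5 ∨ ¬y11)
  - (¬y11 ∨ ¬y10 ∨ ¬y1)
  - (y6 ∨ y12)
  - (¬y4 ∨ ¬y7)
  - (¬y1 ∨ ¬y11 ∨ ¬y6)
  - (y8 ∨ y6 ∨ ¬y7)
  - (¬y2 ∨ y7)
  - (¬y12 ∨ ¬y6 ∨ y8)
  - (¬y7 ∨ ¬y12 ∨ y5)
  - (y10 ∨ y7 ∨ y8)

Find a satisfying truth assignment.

y1 = True, y2 = False, y3 = False, y4 = False, y5 = False, y6 = True, y7 = False, y8 = False, y9 = True, y10 = True, y11 = False, y12 = False

y2 occurs only negated in the remaining clauses — set y2 = False.
y3 occurs only negated in the remaining clauses — set y3 = False.
Set y1 = True and propagate.
Set y4 = False and propagate.
Branch on y5: take y5 = False.
For the remaining variables, y6 = True, y7 = False, y8 = False, y9 = True, y10 = True, y11 = False, y12 = False works.
Every clause has at least one true literal under this assignment.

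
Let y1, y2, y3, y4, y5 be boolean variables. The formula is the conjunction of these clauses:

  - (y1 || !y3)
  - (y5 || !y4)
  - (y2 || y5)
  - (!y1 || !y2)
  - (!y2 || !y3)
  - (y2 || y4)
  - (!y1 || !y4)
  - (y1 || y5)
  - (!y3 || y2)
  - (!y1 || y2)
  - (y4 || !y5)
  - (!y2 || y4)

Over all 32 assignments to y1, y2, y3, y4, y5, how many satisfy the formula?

The models are:
  y1=F y2=F y3=F y4=T y5=T
  y1=F y2=T y3=F y4=T y5=T
That's 2 in total.

2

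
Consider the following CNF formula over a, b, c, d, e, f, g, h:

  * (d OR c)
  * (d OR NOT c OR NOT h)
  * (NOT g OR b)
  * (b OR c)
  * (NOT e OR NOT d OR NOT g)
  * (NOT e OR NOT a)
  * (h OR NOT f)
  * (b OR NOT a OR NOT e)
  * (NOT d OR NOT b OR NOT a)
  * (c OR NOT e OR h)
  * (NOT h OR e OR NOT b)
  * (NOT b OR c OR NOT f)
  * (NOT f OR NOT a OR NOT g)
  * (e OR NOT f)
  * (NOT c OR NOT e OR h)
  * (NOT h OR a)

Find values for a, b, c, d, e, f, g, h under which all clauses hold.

a=T, b=F, c=T, d=T, e=F, f=F, g=F, h=T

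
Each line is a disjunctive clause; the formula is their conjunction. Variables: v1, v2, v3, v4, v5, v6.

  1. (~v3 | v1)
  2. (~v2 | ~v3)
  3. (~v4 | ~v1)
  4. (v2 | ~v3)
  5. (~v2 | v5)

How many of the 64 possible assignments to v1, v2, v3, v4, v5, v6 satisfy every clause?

18

Case analysis on v2 and v3:
  v2=T, v3=T: a clause becomes empty — 0.
  v2=T, v3=F: v6 free; 3 ways for (v1,v4,v5) × 2^1 = 6.
  v2=F, v3=T: a clause becomes empty — 0.
  v2=F, v3=F: v5, v6 free; 3 ways for (v1,v4) × 2^2 = 12.
Total: 0 + 6 + 0 + 12 = 18.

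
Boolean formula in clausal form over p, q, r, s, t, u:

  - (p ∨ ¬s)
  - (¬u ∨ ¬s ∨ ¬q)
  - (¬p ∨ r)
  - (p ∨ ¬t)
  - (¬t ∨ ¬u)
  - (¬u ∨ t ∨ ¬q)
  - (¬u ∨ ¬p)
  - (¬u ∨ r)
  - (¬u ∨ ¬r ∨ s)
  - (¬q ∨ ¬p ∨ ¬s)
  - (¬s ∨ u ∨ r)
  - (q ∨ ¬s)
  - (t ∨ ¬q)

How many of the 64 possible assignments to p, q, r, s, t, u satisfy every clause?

5

Satisfying assignments:
  p=F q=F r=F s=F t=F u=F
  p=F q=F r=T s=F t=F u=F
  p=T q=F r=T s=F t=F u=F
  p=T q=F r=T s=F t=T u=F
  p=T q=T r=T s=F t=T u=F
Count: 5.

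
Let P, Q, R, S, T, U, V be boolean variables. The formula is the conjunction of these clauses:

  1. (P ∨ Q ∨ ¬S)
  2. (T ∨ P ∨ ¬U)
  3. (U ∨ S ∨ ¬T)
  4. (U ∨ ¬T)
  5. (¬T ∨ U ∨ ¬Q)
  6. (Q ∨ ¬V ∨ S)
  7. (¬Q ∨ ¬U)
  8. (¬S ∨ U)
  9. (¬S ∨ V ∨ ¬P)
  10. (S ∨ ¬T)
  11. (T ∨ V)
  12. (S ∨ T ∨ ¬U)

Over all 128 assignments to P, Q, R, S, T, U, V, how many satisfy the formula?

The models are:
  P=0 Q=1 R=0 S=0 T=0 U=0 V=1
  P=0 Q=1 R=1 S=0 T=0 U=0 V=1
  P=1 Q=0 R=0 S=1 T=0 U=1 V=1
  P=1 Q=0 R=0 S=1 T=1 U=1 V=1
  P=1 Q=0 R=1 S=1 T=0 U=1 V=1
  P=1 Q=0 R=1 S=1 T=1 U=1 V=1
  P=1 Q=1 R=0 S=0 T=0 U=0 V=1
  P=1 Q=1 R=1 S=0 T=0 U=0 V=1
Count: 8.

8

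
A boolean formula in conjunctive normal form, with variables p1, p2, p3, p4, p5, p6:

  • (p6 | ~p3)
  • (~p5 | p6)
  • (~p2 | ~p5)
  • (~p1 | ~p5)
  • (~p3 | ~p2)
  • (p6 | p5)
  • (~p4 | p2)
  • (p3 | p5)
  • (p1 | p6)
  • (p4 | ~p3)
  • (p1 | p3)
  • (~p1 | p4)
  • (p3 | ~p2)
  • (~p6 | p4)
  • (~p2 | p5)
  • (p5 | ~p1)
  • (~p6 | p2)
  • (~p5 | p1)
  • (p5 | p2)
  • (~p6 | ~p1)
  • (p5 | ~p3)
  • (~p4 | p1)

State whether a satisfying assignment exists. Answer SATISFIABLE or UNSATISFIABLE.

p5 = True:
  propagation gives p6=True, p2=False; an empty clause results — contradiction.
p5 = False:
  propagation gives p6=True, p3=True; an empty clause results — contradiction.
Every branch closes, so no satisfying assignment exists.

UNSATISFIABLE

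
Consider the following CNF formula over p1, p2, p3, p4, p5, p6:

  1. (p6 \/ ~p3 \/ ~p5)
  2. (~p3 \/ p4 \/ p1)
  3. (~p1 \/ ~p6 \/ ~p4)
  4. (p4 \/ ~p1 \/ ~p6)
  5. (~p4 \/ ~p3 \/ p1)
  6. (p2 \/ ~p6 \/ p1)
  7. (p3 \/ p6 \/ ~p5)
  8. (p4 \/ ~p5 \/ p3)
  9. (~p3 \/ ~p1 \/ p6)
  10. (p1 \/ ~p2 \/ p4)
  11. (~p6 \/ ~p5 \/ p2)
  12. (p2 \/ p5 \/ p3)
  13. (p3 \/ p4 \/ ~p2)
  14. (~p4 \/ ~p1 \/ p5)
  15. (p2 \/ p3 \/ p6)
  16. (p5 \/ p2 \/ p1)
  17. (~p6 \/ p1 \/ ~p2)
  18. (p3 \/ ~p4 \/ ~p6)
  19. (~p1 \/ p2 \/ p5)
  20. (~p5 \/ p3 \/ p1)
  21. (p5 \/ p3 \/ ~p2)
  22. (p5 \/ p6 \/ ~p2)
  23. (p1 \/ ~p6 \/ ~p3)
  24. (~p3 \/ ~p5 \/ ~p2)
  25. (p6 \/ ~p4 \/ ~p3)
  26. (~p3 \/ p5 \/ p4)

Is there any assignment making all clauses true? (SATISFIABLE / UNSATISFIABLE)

p3 = True:
  p1 = True:
    propagation gives p6=True, p4=False; an empty clause results — contradiction.
  p1 = False:
    propagation gives p4=True; an empty clause results — contradiction.
p3 = False:
  p2 = True:
    propagation gives p4=True, p6=False, p5=False; an empty clause results — contradiction.
  p2 = False:
    propagation gives p5=True, p6=True; an empty clause results — contradiction.
Every branch closes, so no satisfying assignment exists.

UNSATISFIABLE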